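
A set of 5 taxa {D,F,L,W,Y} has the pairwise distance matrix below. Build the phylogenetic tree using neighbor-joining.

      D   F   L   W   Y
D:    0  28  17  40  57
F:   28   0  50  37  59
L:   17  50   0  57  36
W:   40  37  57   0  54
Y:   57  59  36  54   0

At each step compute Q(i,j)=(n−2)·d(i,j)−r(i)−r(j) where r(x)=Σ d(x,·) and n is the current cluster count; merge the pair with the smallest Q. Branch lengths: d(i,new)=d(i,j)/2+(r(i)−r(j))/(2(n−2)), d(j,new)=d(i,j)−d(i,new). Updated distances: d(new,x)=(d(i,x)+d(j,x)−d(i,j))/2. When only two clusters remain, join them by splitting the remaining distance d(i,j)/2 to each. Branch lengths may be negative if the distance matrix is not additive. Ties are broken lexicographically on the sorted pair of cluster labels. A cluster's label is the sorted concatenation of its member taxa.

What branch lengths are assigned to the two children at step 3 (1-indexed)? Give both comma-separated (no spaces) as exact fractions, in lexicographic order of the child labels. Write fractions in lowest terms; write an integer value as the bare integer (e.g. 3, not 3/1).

15/2,61/4

step 1: merge (L,Y) at d=36, Q=-258; branch lengths L→31/3, Y→77/3; new cluster LY
  updated: d(D,LY)=19, d(F,LY)=73/2, d(LY,W)=75/2
step 2: merge (D,LY) at d=19, Q=-142; branch lengths D→8, LY→11; new cluster DLY
  updated: d(DLY,F)=91/4, d(DLY,W)=117/4
step 3: merge (DLY,F) at d=91/4, Q=-89; branch lengths DLY→15/2, F→61/4; new cluster DFLY
  updated: d(DFLY,W)=87/4
step 4: merge (DFLY,W) at d=87/4; branch lengths DFLY→87/8, W→87/8; new cluster DFLWY
final tree: (((D:8,(L:31/3,Y:77/3):11):15/2,F:61/4):87/8,W:87/8)
total length: 199/2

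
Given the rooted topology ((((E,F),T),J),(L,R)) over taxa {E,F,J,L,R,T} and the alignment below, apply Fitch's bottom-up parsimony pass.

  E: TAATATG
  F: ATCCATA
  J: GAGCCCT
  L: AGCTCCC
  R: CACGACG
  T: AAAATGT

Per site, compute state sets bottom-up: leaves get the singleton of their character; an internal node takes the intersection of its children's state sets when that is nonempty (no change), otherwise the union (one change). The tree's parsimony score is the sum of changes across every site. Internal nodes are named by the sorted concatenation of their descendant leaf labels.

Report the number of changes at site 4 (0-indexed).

EF@0: {T} ∪ {A} = {A,T} (union, +1)
EFT@0: {A,T} ∩ {A} = {A} (intersection, +0)
EFJT@0: {A} ∪ {G} = {A,G} (union, +1)
LR@0: {A} ∪ {C} = {A,C} (union, +1)
EFJLRT@0: {A,G} ∩ {A,C} = {A} (intersection, +0)
EF@1: {A} ∪ {T} = {A,T} (union, +1)
EFT@1: {A,T} ∩ {A} = {A} (intersection, +0)
EFJT@1: {A} ∩ {A} = {A} (intersection, +0)
LR@1: {G} ∪ {A} = {A,G} (union, +1)
EFJLRT@1: {A} ∩ {A,G} = {A} (intersection, +0)
EF@2: {A} ∪ {C} = {A,C} (union, +1)
EFT@2: {A,C} ∩ {A} = {A} (intersection, +0)
EFJT@2: {A} ∪ {G} = {A,G} (union, +1)
LR@2: {C} ∩ {C} = {C} (intersection, +0)
EFJLRT@2: {A,G} ∪ {C} = {A,C,G} (union, +1)
EF@3: {T} ∪ {C} = {C,T} (union, +1)
EFT@3: {C,T} ∪ {A} = {A,C,T} (union, +1)
EFJT@3: {A,C,T} ∩ {C} = {C} (intersection, +0)
LR@3: {T} ∪ {G} = {G,T} (union, +1)
EFJLRT@3: {C} ∪ {G,T} = {C,G,T} (union, +1)
EF@4: {A} ∩ {A} = {A} (intersection, +0)
EFT@4: {A} ∪ {T} = {A,T} (union, +1)
EFJT@4: {A,T} ∪ {C} = {A,C,T} (union, +1)
LR@4: {C} ∪ {A} = {A,C} (union, +1)
EFJLRT@4: {A,C,T} ∩ {A,C} = {A,C} (intersection, +0)
EF@5: {T} ∩ {T} = {T} (intersection, +0)
EFT@5: {T} ∪ {G} = {G,T} (union, +1)
EFJT@5: {G,T} ∪ {C} = {C,G,T} (union, +1)
LR@5: {C} ∩ {C} = {C} (intersection, +0)
EFJLRT@5: {C,G,T} ∩ {C} = {C} (intersection, +0)
EF@6: {G} ∪ {A} = {A,G} (union, +1)
EFT@6: {A,G} ∪ {T} = {A,G,T} (union, +1)
EFJT@6: {A,G,T} ∩ {T} = {T} (intersection, +0)
LR@6: {C} ∪ {G} = {C,G} (union, +1)
EFJLRT@6: {T} ∪ {C,G} = {C,G,T} (union, +1)
per-site changes: [3, 2, 3, 4, 3, 2, 4]; total = 21

3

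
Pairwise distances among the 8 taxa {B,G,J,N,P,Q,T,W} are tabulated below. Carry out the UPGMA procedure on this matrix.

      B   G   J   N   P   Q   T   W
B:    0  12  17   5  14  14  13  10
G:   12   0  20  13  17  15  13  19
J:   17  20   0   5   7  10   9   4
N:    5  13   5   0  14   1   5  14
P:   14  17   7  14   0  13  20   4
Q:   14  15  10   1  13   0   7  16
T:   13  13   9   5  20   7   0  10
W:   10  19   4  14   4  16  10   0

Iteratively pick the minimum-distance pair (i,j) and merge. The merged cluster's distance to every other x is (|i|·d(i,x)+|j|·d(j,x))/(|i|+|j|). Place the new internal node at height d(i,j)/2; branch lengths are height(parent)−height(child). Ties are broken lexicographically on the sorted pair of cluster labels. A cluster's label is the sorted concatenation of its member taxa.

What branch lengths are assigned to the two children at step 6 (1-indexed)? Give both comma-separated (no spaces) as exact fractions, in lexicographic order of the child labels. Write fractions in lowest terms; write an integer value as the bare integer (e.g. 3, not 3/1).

1,43/12

step 1: merge (N,Q) at d=1; branch lengths N→1/2, Q→1/2; new cluster NQ
  updated: d(B,NQ)=19/2, d(G,NQ)=14, d(J,NQ)=15/2, d(NQ,P)=27/2, d(NQ,T)=6, d(NQ,W)=15
step 2: merge (J,W) at d=4; branch lengths J→2, W→2; new cluster JW
  updated: d(B,JW)=27/2, d(G,JW)=39/2, d(JW,NQ)=45/4, d(JW,P)=11/2, d(JW,T)=19/2
step 3: merge (JW,P) at d=11/2; branch lengths JW→3/4, P→11/4; new cluster JPW
  updated: d(B,JPW)=41/3, d(G,JPW)=56/3, d(JPW,NQ)=12, d(JPW,T)=13
step 4: merge (NQ,T) at d=6; branch lengths NQ→5/2, T→3; new cluster NQT
  updated: d(B,NQT)=32/3, d(G,NQT)=41/3, d(JPW,NQT)=37/3
step 5: merge (B,NQT) at d=32/3; branch lengths B→16/3, NQT→7/3; new cluster BNQT
  updated: d(BNQT,G)=53/4, d(BNQT,JPW)=38/3
step 6: merge (BNQT,JPW) at d=38/3; branch lengths BNQT→1, JPW→43/12; new cluster BJNPQTW
  updated: d(BJNPQTW,G)=109/7
step 7: merge (BJNPQTW,G) at d=109/7; branch lengths BJNPQTW→61/42, G→109/14; new cluster BGJNPQTW
final tree: (((B:16/3,((N:1/2,Q:1/2):5/2,T:3):7/3):1,((J:2,W:2):3/4,P:11/4):43/12):61/42,G:109/14)
total length: 2981/84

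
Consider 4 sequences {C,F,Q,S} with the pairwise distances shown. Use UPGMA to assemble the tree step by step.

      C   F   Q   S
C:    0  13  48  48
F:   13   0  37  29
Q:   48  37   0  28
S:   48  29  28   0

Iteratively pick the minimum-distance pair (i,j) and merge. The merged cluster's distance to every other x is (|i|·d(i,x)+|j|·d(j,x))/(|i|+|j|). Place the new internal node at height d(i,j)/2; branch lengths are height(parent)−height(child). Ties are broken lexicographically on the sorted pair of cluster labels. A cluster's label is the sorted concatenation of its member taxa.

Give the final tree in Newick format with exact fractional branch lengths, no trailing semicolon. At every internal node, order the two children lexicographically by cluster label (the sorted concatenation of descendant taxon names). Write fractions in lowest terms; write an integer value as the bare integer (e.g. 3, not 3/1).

step 1: merge (C,F) at d=13; branch lengths C→13/2, F→13/2; new cluster CF
  updated: d(CF,Q)=85/2, d(CF,S)=77/2
step 2: merge (Q,S) at d=28; branch lengths Q→14, S→14; new cluster QS
  updated: d(CF,QS)=81/2
step 3: merge (CF,QS) at d=81/2; branch lengths CF→55/4, QS→25/4; new cluster CFQS
final tree: ((C:13/2,F:13/2):55/4,(Q:14,S:14):25/4)
total length: 61

((C:13/2,F:13/2):55/4,(Q:14,S:14):25/4)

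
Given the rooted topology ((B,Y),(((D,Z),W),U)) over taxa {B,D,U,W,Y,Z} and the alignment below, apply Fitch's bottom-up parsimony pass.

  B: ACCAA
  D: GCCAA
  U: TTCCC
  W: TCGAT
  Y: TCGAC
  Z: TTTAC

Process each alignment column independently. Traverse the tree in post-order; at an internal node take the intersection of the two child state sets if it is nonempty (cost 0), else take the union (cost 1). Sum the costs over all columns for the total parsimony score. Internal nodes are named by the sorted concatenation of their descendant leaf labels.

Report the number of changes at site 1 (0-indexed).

2

site 0, node BY: B={A} ∪ Y={T} → {A,T} (+1)
site 0, node DZ: D={G} ∪ Z={T} → {G,T} (+1)
site 0, node DWZ: DZ={G,T} ∩ W={T} → {T} (+0)
site 0, node DUWZ: DWZ={T} ∩ U={T} → {T} (+0)
site 0, node BDUWYZ: BY={A,T} ∩ DUWZ={T} → {T} (+0)
site 1, node BY: B={C} ∩ Y={C} → {C} (+0)
site 1, node DZ: D={C} ∪ Z={T} → {C,T} (+1)
site 1, node DWZ: DZ={C,T} ∩ W={C} → {C} (+0)
site 1, node DUWZ: DWZ={C} ∪ U={T} → {C,T} (+1)
site 1, node BDUWYZ: BY={C} ∩ DUWZ={C,T} → {C} (+0)
site 2, node BY: B={C} ∪ Y={G} → {C,G} (+1)
site 2, node DZ: D={C} ∪ Z={T} → {C,T} (+1)
site 2, node DWZ: DZ={C,T} ∪ W={G} → {C,G,T} (+1)
site 2, node DUWZ: DWZ={C,G,T} ∩ U={C} → {C} (+0)
site 2, node BDUWYZ: BY={C,G} ∩ DUWZ={C} → {C} (+0)
site 3, node BY: B={A} ∩ Y={A} → {A} (+0)
site 3, node DZ: D={A} ∩ Z={A} → {A} (+0)
site 3, node DWZ: DZ={A} ∩ W={A} → {A} (+0)
site 3, node DUWZ: DWZ={A} ∪ U={C} → {A,C} (+1)
site 3, node BDUWYZ: BY={A} ∩ DUWZ={A,C} → {A} (+0)
site 4, node BY: B={A} ∪ Y={C} → {A,C} (+1)
site 4, node DZ: D={A} ∪ Z={C} → {A,C} (+1)
site 4, node DWZ: DZ={A,C} ∪ W={T} → {A,C,T} (+1)
site 4, node DUWZ: DWZ={A,C,T} ∩ U={C} → {C} (+0)
site 4, node BDUWYZ: BY={A,C} ∩ DUWZ={C} → {C} (+0)
per-site changes: [2, 2, 3, 1, 3]; total = 11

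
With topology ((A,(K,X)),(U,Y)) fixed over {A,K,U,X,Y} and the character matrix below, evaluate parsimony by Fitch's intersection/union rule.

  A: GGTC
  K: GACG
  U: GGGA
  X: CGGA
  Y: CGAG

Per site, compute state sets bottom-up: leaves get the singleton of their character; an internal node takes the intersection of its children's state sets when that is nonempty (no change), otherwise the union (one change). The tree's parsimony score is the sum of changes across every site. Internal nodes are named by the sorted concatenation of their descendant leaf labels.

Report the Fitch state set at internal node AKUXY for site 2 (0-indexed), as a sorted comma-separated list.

G

KX@0: {G} ∪ {C} = {C,G} (union, +1)
AKX@0: {G} ∩ {C,G} = {G} (intersection, +0)
UY@0: {G} ∪ {C} = {C,G} (union, +1)
AKUXY@0: {G} ∩ {C,G} = {G} (intersection, +0)
KX@1: {A} ∪ {G} = {A,G} (union, +1)
AKX@1: {G} ∩ {A,G} = {G} (intersection, +0)
UY@1: {G} ∩ {G} = {G} (intersection, +0)
AKUXY@1: {G} ∩ {G} = {G} (intersection, +0)
KX@2: {C} ∪ {G} = {C,G} (union, +1)
AKX@2: {T} ∪ {C,G} = {C,G,T} (union, +1)
UY@2: {G} ∪ {A} = {A,G} (union, +1)
AKUXY@2: {C,G,T} ∩ {A,G} = {G} (intersection, +0)
KX@3: {G} ∪ {A} = {A,G} (union, +1)
AKX@3: {C} ∪ {A,G} = {A,C,G} (union, +1)
UY@3: {A} ∪ {G} = {A,G} (union, +1)
AKUXY@3: {A,C,G} ∩ {A,G} = {A,G} (intersection, +0)
per-site changes: [2, 1, 3, 3]; total = 9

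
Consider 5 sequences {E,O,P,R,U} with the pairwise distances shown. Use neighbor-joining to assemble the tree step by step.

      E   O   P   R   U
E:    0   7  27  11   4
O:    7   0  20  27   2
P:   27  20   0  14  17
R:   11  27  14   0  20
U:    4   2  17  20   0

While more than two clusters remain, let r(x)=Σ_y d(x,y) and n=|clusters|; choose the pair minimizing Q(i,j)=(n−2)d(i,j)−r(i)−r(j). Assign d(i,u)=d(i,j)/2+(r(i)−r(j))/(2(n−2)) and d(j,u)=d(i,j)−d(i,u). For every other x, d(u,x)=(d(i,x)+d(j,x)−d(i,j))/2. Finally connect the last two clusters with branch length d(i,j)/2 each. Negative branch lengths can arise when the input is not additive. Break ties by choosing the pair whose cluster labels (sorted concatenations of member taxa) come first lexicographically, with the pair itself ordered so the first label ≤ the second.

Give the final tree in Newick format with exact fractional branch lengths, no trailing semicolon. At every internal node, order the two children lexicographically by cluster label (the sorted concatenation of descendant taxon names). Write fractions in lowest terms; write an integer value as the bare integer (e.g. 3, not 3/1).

(((E:7/4,(P:8,R:6):41/4):11/4,O:3):-1/2,U:-1/2)

step 1: merge (P,R) at d=14, Q=-108; branch lengths P→8, R→6; new cluster PR
  updated: d(E,PR)=12, d(O,PR)=33/2, d(PR,U)=23/2
step 2: merge (E,PR) at d=12, Q=-39; branch lengths E→7/4, PR→41/4; new cluster EPR
  updated: d(EPR,O)=23/4, d(EPR,U)=7/4
step 3: merge (EPR,O) at d=23/4, Q=-19/2; branch lengths EPR→11/4, O→3; new cluster EOPR
  updated: d(EOPR,U)=-1
step 4: merge (EOPR,U) at d=-1; branch lengths EOPR→-1/2, U→-1/2; new cluster EOPRU
final tree: (((E:7/4,(P:8,R:6):41/4):11/4,O:3):-1/2,U:-1/2)
total length: 123/4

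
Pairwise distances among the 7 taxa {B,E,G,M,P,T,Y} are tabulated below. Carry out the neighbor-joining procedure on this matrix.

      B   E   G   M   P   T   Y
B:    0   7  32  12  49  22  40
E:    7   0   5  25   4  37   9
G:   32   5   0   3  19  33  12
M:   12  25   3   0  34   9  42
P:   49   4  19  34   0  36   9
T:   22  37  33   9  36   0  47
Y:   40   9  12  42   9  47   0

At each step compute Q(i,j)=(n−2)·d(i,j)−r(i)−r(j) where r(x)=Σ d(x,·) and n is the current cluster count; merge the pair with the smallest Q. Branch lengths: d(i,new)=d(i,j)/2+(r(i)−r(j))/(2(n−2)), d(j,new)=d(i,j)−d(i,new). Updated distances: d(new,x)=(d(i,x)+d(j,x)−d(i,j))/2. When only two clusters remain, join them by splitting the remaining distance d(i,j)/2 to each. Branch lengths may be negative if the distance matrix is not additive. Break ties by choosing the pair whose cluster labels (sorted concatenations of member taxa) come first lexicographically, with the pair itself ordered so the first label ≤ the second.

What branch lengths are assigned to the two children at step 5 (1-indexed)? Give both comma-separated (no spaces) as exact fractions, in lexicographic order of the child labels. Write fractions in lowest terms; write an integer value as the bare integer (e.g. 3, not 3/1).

93/32,-87/32

1. join P+Y (d=9, Q=-265) ⇒ PY; edges |P|=37/10, |Y|=53/10
  updated: d(B,PY)=40, d(E,PY)=2, d(G,PY)=11, d(M,PY)=67/2, d(PY,T)=37
2. join E+PY (d=2, Q=-383/2) ⇒ EPY; edges |E|=-79/16, |PY|=111/16
  updated: d(B,EPY)=45/2, d(EPY,G)=7, d(EPY,M)=113/4, d(EPY,T)=36
3. join EPY+G (d=7, Q=-591/4) ⇒ EGPY; edges |EPY|=53/8, |G|=3/8
  updated: d(B,EGPY)=95/4, d(EGPY,M)=97/8, d(EGPY,T)=31
4. join B+EGPY (d=95/4, Q=-617/8) ⇒ BEGPY; edges |B|=307/32, |EGPY|=453/32
  updated: d(BEGPY,M)=3/16, d(BEGPY,T)=117/8
5. join BEGPY+M (d=3/16, Q=-381/16) ⇒ BEGMPY; edges |BEGPY|=93/32, |M|=-87/32
  updated: d(BEGMPY,T)=375/32
6. join BEGMPY+T (d=375/32) ⇒ BEGMPTY; edges |BEGMPY|=375/64, |T|=375/64
final tree: (((B:307/32,((E:-79/16,(P:37/10,Y:53/10):111/16):53/8,G:3/8):453/32):93/32,M:-87/32):375/64,T:375/64)
total length: 1717/32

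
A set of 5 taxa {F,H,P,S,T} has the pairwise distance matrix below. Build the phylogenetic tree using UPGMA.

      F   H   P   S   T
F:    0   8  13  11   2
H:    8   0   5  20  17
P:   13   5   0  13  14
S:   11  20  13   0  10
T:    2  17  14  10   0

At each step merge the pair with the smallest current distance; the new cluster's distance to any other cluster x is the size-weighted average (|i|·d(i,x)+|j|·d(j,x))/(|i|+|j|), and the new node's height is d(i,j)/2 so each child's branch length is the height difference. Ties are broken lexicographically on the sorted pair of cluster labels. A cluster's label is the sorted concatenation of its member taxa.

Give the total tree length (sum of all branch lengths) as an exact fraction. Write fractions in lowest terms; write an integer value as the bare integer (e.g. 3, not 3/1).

step 1: merge (F,T) at d=2; branch lengths F→1, T→1; new cluster FT
  updated: d(FT,H)=25/2, d(FT,P)=27/2, d(FT,S)=21/2
step 2: merge (H,P) at d=5; branch lengths H→5/2, P→5/2; new cluster HP
  updated: d(FT,HP)=13, d(HP,S)=33/2
step 3: merge (FT,S) at d=21/2; branch lengths FT→17/4, S→21/4; new cluster FST
  updated: d(FST,HP)=85/6
step 4: merge (FST,HP) at d=85/6; branch lengths FST→11/6, HP→55/12; new cluster FHPST
final tree: (((F:1,T:1):17/4,S:21/4):11/6,(H:5/2,P:5/2):55/12)
total length: 275/12

275/12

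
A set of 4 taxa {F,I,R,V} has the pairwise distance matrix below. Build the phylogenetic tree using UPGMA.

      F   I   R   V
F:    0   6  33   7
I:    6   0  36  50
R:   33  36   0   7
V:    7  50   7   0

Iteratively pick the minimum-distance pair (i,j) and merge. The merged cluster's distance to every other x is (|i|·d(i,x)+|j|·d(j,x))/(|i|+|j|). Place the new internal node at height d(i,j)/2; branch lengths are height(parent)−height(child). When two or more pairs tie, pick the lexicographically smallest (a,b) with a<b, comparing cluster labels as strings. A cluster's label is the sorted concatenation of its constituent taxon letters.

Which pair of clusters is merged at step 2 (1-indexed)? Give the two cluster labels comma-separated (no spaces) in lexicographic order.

R,V

iteration 1: select F,I (d=6); attach at lengths (3, 3); label the merged cluster FI
  updated: d(FI,R)=69/2, d(FI,V)=57/2
iteration 2: select R,V (d=7); attach at lengths (7/2, 7/2); label the merged cluster RV
  updated: d(FI,RV)=63/2
iteration 3: select FI,RV (d=63/2); attach at lengths (51/4, 49/4); label the merged cluster FIRV
final tree: ((F:3,I:3):51/4,(R:7/2,V:7/2):49/4)
total length: 38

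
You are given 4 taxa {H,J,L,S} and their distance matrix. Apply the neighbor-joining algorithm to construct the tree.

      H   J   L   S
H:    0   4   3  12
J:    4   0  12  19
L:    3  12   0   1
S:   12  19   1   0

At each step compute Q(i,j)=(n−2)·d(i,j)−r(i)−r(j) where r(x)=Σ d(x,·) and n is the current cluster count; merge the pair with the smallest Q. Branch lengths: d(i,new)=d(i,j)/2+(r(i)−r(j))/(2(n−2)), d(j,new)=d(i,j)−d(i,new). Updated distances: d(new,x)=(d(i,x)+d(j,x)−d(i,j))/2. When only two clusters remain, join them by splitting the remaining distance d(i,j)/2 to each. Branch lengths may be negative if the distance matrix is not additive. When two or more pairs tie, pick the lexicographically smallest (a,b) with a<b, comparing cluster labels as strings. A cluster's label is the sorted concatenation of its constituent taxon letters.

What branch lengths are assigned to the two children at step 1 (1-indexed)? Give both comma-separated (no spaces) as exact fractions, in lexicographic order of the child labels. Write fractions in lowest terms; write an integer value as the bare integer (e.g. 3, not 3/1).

iteration 1: select H,J (d=4, Q=-46); attach at lengths (-2, 6); label the merged cluster HJ
  updated: d(HJ,L)=11/2, d(HJ,S)=27/2
iteration 2: select HJ,L (d=11/2, Q=-20); attach at lengths (9, -7/2); label the merged cluster HJL
  updated: d(HJL,S)=9/2
iteration 3: select HJL,S (d=9/2); attach at lengths (9/4, 9/4); label the merged cluster HJLS
final tree: (((H:-2,J:6):9,L:-7/2):9/4,S:9/4)
total length: 14

-2,6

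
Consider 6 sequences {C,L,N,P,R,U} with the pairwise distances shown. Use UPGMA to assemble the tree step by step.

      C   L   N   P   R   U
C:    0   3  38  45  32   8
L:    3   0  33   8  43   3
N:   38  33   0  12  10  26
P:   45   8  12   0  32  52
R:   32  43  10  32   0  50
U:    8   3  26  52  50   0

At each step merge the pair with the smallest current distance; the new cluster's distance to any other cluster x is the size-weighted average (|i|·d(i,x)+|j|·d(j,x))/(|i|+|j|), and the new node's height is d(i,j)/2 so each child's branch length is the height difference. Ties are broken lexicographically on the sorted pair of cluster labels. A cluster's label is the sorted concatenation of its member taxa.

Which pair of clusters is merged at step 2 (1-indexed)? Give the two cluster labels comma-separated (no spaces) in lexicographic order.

step 1: merge (C,L) at d=3; branch lengths C→3/2, L→3/2; new cluster CL
  updated: d(CL,N)=71/2, d(CL,P)=53/2, d(CL,R)=75/2, d(CL,U)=11/2
step 2: merge (CL,U) at d=11/2; branch lengths CL→5/4, U→11/4; new cluster CLU
  updated: d(CLU,N)=97/3, d(CLU,P)=35, d(CLU,R)=125/3
step 3: merge (N,R) at d=10; branch lengths N→5, R→5; new cluster NR
  updated: d(CLU,NR)=37, d(NR,P)=22
step 4: merge (NR,P) at d=22; branch lengths NR→6, P→11; new cluster NPR
  updated: d(CLU,NPR)=109/3
step 5: merge (CLU,NPR) at d=109/3; branch lengths CLU→185/12, NPR→43/6; new cluster CLNPRU
final tree: (((C:3/2,L:3/2):5/4,U:11/4):185/12,((N:5,R:5):6,P:11):43/6)
total length: 679/12

CL,U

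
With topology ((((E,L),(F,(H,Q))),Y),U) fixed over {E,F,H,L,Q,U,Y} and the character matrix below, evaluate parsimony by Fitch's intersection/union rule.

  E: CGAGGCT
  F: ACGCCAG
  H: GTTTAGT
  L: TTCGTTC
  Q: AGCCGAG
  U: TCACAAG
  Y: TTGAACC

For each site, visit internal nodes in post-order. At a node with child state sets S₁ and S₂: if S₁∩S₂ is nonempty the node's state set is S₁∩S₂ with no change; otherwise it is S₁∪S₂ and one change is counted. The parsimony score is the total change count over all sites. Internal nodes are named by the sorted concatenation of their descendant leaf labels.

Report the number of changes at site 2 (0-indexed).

5

site 0, node EL: E={C} ∪ L={T} → {C,T} (+1)
site 0, node HQ: H={G} ∪ Q={A} → {A,G} (+1)
site 0, node FHQ: F={A} ∩ HQ={A,G} → {A} (+0)
site 0, node EFHLQ: EL={C,T} ∪ FHQ={A} → {A,C,T} (+1)
site 0, node EFHLQY: EFHLQ={A,C,T} ∩ Y={T} → {T} (+0)
site 0, node EFHLQUY: EFHLQY={T} ∩ U={T} → {T} (+0)
site 1, node EL: E={G} ∪ L={T} → {G,T} (+1)
site 1, node HQ: H={T} ∪ Q={G} → {G,T} (+1)
site 1, node FHQ: F={C} ∪ HQ={G,T} → {C,G,T} (+1)
site 1, node EFHLQ: EL={G,T} ∩ FHQ={C,G,T} → {G,T} (+0)
site 1, node EFHLQY: EFHLQ={G,T} ∩ Y={T} → {T} (+0)
site 1, node EFHLQUY: EFHLQY={T} ∪ U={C} → {C,T} (+1)
site 2, node EL: E={A} ∪ L={C} → {A,C} (+1)
site 2, node HQ: H={T} ∪ Q={C} → {C,T} (+1)
site 2, node FHQ: F={G} ∪ HQ={C,T} → {C,G,T} (+1)
site 2, node EFHLQ: EL={A,C} ∩ FHQ={C,G,T} → {C} (+0)
site 2, node EFHLQY: EFHLQ={C} ∪ Y={G} → {C,G} (+1)
site 2, node EFHLQUY: EFHLQY={C,G} ∪ U={A} → {A,C,G} (+1)
site 3, node EL: E={G} ∩ L={G} → {G} (+0)
site 3, node HQ: H={T} ∪ Q={C} → {C,T} (+1)
site 3, node FHQ: F={C} ∩ HQ={C,T} → {C} (+0)
site 3, node EFHLQ: EL={G} ∪ FHQ={C} → {C,G} (+1)
site 3, node EFHLQY: EFHLQ={C,G} ∪ Y={A} → {A,C,G} (+1)
site 3, node EFHLQUY: EFHLQY={A,C,G} ∩ U={C} → {C} (+0)
site 4, node EL: E={G} ∪ L={T} → {G,T} (+1)
site 4, node HQ: H={A} ∪ Q={G} → {A,G} (+1)
site 4, node FHQ: F={C} ∪ HQ={A,G} → {A,C,G} (+1)
site 4, node EFHLQ: EL={G,T} ∩ FHQ={A,C,G} → {G} (+0)
site 4, node EFHLQY: EFHLQ={G} ∪ Y={A} → {A,G} (+1)
site 4, node EFHLQUY: EFHLQY={A,G} ∩ U={A} → {A} (+0)
site 5, node EL: E={C} ∪ L={T} → {C,T} (+1)
site 5, node HQ: H={G} ∪ Q={A} → {A,G} (+1)
site 5, node FHQ: F={A} ∩ HQ={A,G} → {A} (+0)
site 5, node EFHLQ: EL={C,T} ∪ FHQ={A} → {A,C,T} (+1)
site 5, node EFHLQY: EFHLQ={A,C,T} ∩ Y={C} → {C} (+0)
site 5, node EFHLQUY: EFHLQY={C} ∪ U={A} → {A,C} (+1)
site 6, node EL: E={T} ∪ L={C} → {C,T} (+1)
site 6, node HQ: H={T} ∪ Q={G} → {G,T} (+1)
site 6, node FHQ: F={G} ∩ HQ={G,T} → {G} (+0)
site 6, node EFHLQ: EL={C,T} ∪ FHQ={G} → {C,G,T} (+1)
site 6, node EFHLQY: EFHLQ={C,G,T} ∩ Y={C} → {C} (+0)
site 6, node EFHLQUY: EFHLQY={C} ∪ U={G} → {C,G} (+1)
per-site changes: [3, 4, 5, 3, 4, 4, 4]; total = 27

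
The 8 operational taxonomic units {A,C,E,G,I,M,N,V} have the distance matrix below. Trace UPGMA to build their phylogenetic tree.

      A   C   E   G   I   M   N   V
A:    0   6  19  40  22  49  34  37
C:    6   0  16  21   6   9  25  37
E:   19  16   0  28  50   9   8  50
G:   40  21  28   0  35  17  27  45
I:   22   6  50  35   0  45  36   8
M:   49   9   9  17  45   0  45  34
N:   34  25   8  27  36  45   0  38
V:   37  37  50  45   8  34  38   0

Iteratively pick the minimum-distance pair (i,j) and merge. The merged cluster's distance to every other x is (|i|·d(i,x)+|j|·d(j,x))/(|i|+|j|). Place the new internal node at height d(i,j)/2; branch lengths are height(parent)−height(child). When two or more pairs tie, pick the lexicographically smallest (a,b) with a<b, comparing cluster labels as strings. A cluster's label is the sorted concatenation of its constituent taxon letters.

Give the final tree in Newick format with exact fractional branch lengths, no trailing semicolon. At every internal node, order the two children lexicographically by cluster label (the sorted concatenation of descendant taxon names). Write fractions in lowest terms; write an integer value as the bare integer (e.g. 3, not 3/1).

((((A:3,C:3):35/4,(E:4,N:4):31/4):5/2,(G:17/2,M:17/2):23/4):31/8,(I:4,V:4):113/8)

step 1: merge (A,C) at d=6; branch lengths A→3, C→3; new cluster AC
  updated: d(AC,E)=35/2, d(AC,G)=61/2, d(AC,I)=14, d(AC,M)=29, d(AC,N)=59/2, d(AC,V)=37
step 2: merge (E,N) at d=8; branch lengths E→4, N→4; new cluster EN
  updated: d(AC,EN)=47/2, d(EN,G)=55/2, d(EN,I)=43, d(EN,M)=27, d(EN,V)=44
step 3: merge (I,V) at d=8; branch lengths I→4, V→4; new cluster IV
  updated: d(AC,IV)=51/2, d(EN,IV)=87/2, d(G,IV)=40, d(IV,M)=79/2
step 4: merge (G,M) at d=17; branch lengths G→17/2, M→17/2; new cluster GM
  updated: d(AC,GM)=119/4, d(EN,GM)=109/4, d(GM,IV)=159/4
step 5: merge (AC,EN) at d=47/2; branch lengths AC→35/4, EN→31/4; new cluster ACEN
  updated: d(ACEN,GM)=57/2, d(ACEN,IV)=69/2
step 6: merge (ACEN,GM) at d=57/2; branch lengths ACEN→5/2, GM→23/4; new cluster ACEGMN
  updated: d(ACEGMN,IV)=145/4
step 7: merge (ACEGMN,IV) at d=145/4; branch lengths ACEGMN→31/8, IV→113/8; new cluster ACEGIMNV
final tree: ((((A:3,C:3):35/4,(E:4,N:4):31/4):5/2,(G:17/2,M:17/2):23/4):31/8,(I:4,V:4):113/8)
total length: 327/4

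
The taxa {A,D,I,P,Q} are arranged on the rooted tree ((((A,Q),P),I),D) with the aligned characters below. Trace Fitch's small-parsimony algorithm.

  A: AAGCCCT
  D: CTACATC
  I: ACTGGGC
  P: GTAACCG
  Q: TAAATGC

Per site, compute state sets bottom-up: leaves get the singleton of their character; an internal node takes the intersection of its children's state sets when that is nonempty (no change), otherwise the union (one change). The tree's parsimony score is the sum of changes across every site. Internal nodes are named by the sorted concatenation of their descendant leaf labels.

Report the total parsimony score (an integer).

site 0, node AQ: A={A} ∪ Q={T} → {A,T} (+1)
site 0, node APQ: AQ={A,T} ∪ P={G} → {A,G,T} (+1)
site 0, node AIPQ: APQ={A,G,T} ∩ I={A} → {A} (+0)
site 0, node ADIPQ: AIPQ={A} ∪ D={C} → {A,C} (+1)
site 1, node AQ: A={A} ∩ Q={A} → {A} (+0)
site 1, node APQ: AQ={A} ∪ P={T} → {A,T} (+1)
site 1, node AIPQ: APQ={A,T} ∪ I={C} → {A,C,T} (+1)
site 1, node ADIPQ: AIPQ={A,C,T} ∩ D={T} → {T} (+0)
site 2, node AQ: A={G} ∪ Q={A} → {A,G} (+1)
site 2, node APQ: AQ={A,G} ∩ P={A} → {A} (+0)
site 2, node AIPQ: APQ={A} ∪ I={T} → {A,T} (+1)
site 2, node ADIPQ: AIPQ={A,T} ∩ D={A} → {A} (+0)
site 3, node AQ: A={C} ∪ Q={A} → {A,C} (+1)
site 3, node APQ: AQ={A,C} ∩ P={A} → {A} (+0)
site 3, node AIPQ: APQ={A} ∪ I={G} → {A,G} (+1)
site 3, node ADIPQ: AIPQ={A,G} ∪ D={C} → {A,C,G} (+1)
site 4, node AQ: A={C} ∪ Q={T} → {C,T} (+1)
site 4, node APQ: AQ={C,T} ∩ P={C} → {C} (+0)
site 4, node AIPQ: APQ={C} ∪ I={G} → {C,G} (+1)
site 4, node ADIPQ: AIPQ={C,G} ∪ D={A} → {A,C,G} (+1)
site 5, node AQ: A={C} ∪ Q={G} → {C,G} (+1)
site 5, node APQ: AQ={C,G} ∩ P={C} → {C} (+0)
site 5, node AIPQ: APQ={C} ∪ I={G} → {C,G} (+1)
site 5, node ADIPQ: AIPQ={C,G} ∪ D={T} → {C,G,T} (+1)
site 6, node AQ: A={T} ∪ Q={C} → {C,T} (+1)
site 6, node APQ: AQ={C,T} ∪ P={G} → {C,G,T} (+1)
site 6, node AIPQ: APQ={C,G,T} ∩ I={C} → {C} (+0)
site 6, node ADIPQ: AIPQ={C} ∩ D={C} → {C} (+0)
per-site changes: [3, 2, 2, 3, 3, 3, 2]; total = 18

18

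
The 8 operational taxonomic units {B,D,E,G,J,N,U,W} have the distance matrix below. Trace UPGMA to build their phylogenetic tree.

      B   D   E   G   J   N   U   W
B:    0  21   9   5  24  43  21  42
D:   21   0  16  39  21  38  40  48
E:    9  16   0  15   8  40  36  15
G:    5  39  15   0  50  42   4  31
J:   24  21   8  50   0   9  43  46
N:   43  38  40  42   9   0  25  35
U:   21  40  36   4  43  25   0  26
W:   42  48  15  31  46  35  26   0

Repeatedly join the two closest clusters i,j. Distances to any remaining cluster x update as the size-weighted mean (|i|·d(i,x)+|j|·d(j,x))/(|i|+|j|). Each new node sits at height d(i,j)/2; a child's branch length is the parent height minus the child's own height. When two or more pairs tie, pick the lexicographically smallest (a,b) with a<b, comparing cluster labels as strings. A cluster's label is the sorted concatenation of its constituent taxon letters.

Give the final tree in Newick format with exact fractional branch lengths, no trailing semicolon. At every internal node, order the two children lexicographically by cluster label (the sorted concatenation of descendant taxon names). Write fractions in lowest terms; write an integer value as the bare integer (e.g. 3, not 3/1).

1. join G+U (d=4) ⇒ GU; edges |G|=2, |U|=2
  updated: d(B,GU)=13, d(D,GU)=79/2, d(E,GU)=51/2, d(GU,J)=93/2, d(GU,N)=67/2, d(GU,W)=57/2
2. join E+J (d=8) ⇒ EJ; edges |E|=4, |J|=4
  updated: d(B,EJ)=33/2, d(D,EJ)=37/2, d(EJ,GU)=36, d(EJ,N)=49/2, d(EJ,W)=61/2
3. join B+GU (d=13) ⇒ BGU; edges |B|=13/2, |GU|=9/2
  updated: d(BGU,D)=100/3, d(BGU,EJ)=59/2, d(BGU,N)=110/3, d(BGU,W)=33
4. join D+EJ (d=37/2) ⇒ DEJ; edges |D|=37/4, |EJ|=21/4
  updated: d(BGU,DEJ)=277/9, d(DEJ,N)=29, d(DEJ,W)=109/3
5. join DEJ+N (d=29) ⇒ DEJN; edges |DEJ|=21/4, |N|=29/2
  updated: d(BGU,DEJN)=129/4, d(DEJN,W)=36
6. join BGU+DEJN (d=129/4) ⇒ BDEGJNU; edges |BGU|=77/8, |DEJN|=13/8
  updated: d(BDEGJNU,W)=243/7
7. join BDEGJNU+W (d=243/7) ⇒ BDEGJNUW; edges |BDEGJNU|=69/56, |W|=243/14
final tree: (((B:13/2,(G:2,U:2):9/2):77/8,((D:37/4,(E:4,J:4):21/4):21/4,N:29/2):13/8):69/56,W:243/14)
total length: 4877/56

(((B:13/2,(G:2,U:2):9/2):77/8,((D:37/4,(E:4,J:4):21/4):21/4,N:29/2):13/8):69/56,W:243/14)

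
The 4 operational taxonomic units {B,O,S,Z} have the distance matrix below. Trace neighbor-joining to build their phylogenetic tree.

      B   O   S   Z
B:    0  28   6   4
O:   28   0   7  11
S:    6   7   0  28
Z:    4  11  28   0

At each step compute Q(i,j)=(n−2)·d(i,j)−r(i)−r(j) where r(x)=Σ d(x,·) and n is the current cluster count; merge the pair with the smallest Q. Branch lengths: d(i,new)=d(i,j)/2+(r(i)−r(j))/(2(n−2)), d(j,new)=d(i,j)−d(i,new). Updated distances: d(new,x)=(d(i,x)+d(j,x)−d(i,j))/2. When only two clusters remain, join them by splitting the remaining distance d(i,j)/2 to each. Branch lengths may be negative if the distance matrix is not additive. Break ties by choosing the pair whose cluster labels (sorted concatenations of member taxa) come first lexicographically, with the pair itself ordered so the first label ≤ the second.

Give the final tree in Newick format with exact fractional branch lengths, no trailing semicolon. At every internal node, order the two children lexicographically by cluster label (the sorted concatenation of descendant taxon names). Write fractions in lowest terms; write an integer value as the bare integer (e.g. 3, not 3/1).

1. join B+Z (d=4, Q=-73) ⇒ BZ; edges |B|=3/4, |Z|=13/4
  updated: d(BZ,O)=35/2, d(BZ,S)=15
2. join BZ+O (d=35/2, Q=-79/2) ⇒ BOZ; edges |BZ|=51/4, |O|=19/4
  updated: d(BOZ,S)=9/4
3. join BOZ+S (d=9/4) ⇒ BOSZ; edges |BOZ|=9/8, |S|=9/8
final tree: (((B:3/4,Z:13/4):51/4,O:19/4):9/8,S:9/8)
total length: 95/4

(((B:3/4,Z:13/4):51/4,O:19/4):9/8,S:9/8)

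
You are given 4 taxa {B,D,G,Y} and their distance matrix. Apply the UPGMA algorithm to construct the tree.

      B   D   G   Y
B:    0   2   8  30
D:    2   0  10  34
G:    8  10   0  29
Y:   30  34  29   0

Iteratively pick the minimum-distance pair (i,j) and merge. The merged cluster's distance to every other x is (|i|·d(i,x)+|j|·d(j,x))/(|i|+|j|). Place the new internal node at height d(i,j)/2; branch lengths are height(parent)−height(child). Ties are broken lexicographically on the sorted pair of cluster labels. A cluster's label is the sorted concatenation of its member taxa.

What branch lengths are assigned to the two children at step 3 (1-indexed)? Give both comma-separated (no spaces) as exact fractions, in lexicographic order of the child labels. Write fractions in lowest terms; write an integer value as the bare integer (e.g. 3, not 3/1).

iteration 1: select B,D (d=2); attach at lengths (1, 1); label the merged cluster BD
  updated: d(BD,G)=9, d(BD,Y)=32
iteration 2: select BD,G (d=9); attach at lengths (7/2, 9/2); label the merged cluster BDG
  updated: d(BDG,Y)=31
iteration 3: select BDG,Y (d=31); attach at lengths (11, 31/2); label the merged cluster BDGY
final tree: (((B:1,D:1):7/2,G:9/2):11,Y:31/2)
total length: 73/2

11,31/2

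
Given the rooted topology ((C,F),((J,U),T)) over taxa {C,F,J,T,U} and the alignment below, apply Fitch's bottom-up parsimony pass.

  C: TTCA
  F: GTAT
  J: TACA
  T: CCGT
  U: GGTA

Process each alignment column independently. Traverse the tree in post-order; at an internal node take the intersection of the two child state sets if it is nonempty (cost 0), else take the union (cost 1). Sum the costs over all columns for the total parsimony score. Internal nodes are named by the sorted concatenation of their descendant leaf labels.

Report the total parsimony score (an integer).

11

site 0, node CF: C={T} ∪ F={G} → {G,T} (+1)
site 0, node JU: J={T} ∪ U={G} → {G,T} (+1)
site 0, node JTU: JU={G,T} ∪ T={C} → {C,G,T} (+1)
site 0, node CFJTU: CF={G,T} ∩ JTU={C,G,T} → {G,T} (+0)
site 1, node CF: C={T} ∩ F={T} → {T} (+0)
site 1, node JU: J={A} ∪ U={G} → {A,G} (+1)
site 1, node JTU: JU={A,G} ∪ T={C} → {A,C,G} (+1)
site 1, node CFJTU: CF={T} ∪ JTU={A,C,G} → {A,C,G,T} (+1)
site 2, node CF: C={C} ∪ F={A} → {A,C} (+1)
site 2, node JU: J={C} ∪ U={T} → {C,T} (+1)
site 2, node JTU: JU={C,T} ∪ T={G} → {C,G,T} (+1)
site 2, node CFJTU: CF={A,C} ∩ JTU={C,G,T} → {C} (+0)
site 3, node CF: C={A} ∪ F={T} → {A,T} (+1)
site 3, node JU: J={A} ∩ U={A} → {A} (+0)
site 3, node JTU: JU={A} ∪ T={T} → {A,T} (+1)
site 3, node CFJTU: CF={A,T} ∩ JTU={A,T} → {A,T} (+0)
per-site changes: [3, 3, 3, 2]; total = 11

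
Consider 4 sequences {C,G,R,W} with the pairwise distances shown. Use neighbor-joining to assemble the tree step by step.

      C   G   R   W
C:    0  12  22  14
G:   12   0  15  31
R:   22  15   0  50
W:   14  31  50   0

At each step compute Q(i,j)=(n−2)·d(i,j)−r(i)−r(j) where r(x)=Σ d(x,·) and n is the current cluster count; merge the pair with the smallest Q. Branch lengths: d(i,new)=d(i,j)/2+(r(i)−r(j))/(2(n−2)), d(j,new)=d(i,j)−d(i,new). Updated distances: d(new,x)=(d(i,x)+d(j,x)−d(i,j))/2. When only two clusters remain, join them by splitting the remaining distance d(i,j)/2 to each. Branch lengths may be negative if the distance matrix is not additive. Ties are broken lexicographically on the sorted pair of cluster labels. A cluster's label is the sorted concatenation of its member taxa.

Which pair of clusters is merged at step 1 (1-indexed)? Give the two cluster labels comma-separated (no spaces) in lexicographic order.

C,W

iteration 1: select C,W (d=14, Q=-115); attach at lengths (-19/4, 75/4); label the merged cluster CW
  updated: d(CW,G)=29/2, d(CW,R)=29
iteration 2: select CW,G (d=29/2, Q=-117/2); attach at lengths (57/4, 1/4); label the merged cluster CGW
  updated: d(CGW,R)=59/4
iteration 3: select CGW,R (d=59/4); attach at lengths (59/8, 59/8); label the merged cluster CGRW
final tree: (((C:-19/4,W:75/4):57/4,G:1/4):59/8,R:59/8)
total length: 173/4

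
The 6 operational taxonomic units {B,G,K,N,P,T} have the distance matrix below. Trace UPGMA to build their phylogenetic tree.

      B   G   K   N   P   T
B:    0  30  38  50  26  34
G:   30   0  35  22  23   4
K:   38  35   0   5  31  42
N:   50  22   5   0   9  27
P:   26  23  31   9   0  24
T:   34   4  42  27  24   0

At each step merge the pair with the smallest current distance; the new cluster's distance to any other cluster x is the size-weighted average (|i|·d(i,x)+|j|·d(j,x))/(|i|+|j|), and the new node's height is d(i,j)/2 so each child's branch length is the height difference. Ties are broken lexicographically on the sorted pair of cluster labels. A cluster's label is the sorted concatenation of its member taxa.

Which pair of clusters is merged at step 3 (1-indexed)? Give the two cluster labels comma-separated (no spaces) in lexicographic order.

step 1: merge (G,T) at d=4; branch lengths G→2, T→2; new cluster GT
  updated: d(B,GT)=32, d(GT,K)=77/2, d(GT,N)=49/2, d(GT,P)=47/2
step 2: merge (K,N) at d=5; branch lengths K→5/2, N→5/2; new cluster KN
  updated: d(B,KN)=44, d(GT,KN)=63/2, d(KN,P)=20
step 3: merge (KN,P) at d=20; branch lengths KN→15/2, P→10; new cluster KNP
  updated: d(B,KNP)=38, d(GT,KNP)=173/6
step 4: merge (GT,KNP) at d=173/6; branch lengths GT→149/12, KNP→53/12; new cluster GKNPT
  updated: d(B,GKNPT)=178/5
step 5: merge (B,GKNPT) at d=178/5; branch lengths B→89/5, GKNPT→203/60; new cluster BGKNPT
final tree: (B:89/5,((G:2,T:2):149/12,((K:5/2,N:5/2):15/2,P:10):53/12):203/60)
total length: 3871/60

KN,P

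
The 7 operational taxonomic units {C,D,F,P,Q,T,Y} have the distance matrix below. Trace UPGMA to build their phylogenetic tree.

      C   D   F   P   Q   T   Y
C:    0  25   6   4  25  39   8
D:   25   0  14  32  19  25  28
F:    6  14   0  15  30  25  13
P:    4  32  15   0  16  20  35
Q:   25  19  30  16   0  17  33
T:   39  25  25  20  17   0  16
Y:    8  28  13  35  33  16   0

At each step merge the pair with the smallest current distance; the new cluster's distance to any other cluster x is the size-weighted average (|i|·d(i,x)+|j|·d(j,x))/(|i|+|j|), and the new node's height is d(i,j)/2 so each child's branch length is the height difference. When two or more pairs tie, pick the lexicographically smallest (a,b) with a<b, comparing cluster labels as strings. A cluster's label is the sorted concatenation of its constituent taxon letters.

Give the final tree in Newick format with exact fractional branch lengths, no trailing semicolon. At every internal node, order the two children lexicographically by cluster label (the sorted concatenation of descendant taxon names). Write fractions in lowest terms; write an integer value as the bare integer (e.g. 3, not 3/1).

((((C:2,P:2):13/4,F:21/4):77/12,(T:8,Y:8):11/3):7/12,(D:19/2,Q:19/2):11/4)

iteration 1: select C,P (d=4); attach at lengths (2, 2); label the merged cluster CP
  updated: d(CP,D)=57/2, d(CP,F)=21/2, d(CP,Q)=41/2, d(CP,T)=59/2, d(CP,Y)=43/2
iteration 2: select CP,F (d=21/2); attach at lengths (13/4, 21/4); label the merged cluster CFP
  updated: d(CFP,D)=71/3, d(CFP,Q)=71/3, d(CFP,T)=28, d(CFP,Y)=56/3
iteration 3: select T,Y (d=16); attach at lengths (8, 8); label the merged cluster TY
  updated: d(CFP,TY)=70/3, d(D,TY)=53/2, d(Q,TY)=25
iteration 4: select D,Q (d=19); attach at lengths (19/2, 19/2); label the merged cluster DQ
  updated: d(CFP,DQ)=71/3, d(DQ,TY)=103/4
iteration 5: select CFP,TY (d=70/3); attach at lengths (77/12, 11/3); label the merged cluster CFPTY
  updated: d(CFPTY,DQ)=49/2
iteration 6: select CFPTY,DQ (d=49/2); attach at lengths (7/12, 11/4); label the merged cluster CDFPQTY
final tree: ((((C:2,P:2):13/4,F:21/4):77/12,(T:8,Y:8):11/3):7/12,(D:19/2,Q:19/2):11/4)
total length: 731/12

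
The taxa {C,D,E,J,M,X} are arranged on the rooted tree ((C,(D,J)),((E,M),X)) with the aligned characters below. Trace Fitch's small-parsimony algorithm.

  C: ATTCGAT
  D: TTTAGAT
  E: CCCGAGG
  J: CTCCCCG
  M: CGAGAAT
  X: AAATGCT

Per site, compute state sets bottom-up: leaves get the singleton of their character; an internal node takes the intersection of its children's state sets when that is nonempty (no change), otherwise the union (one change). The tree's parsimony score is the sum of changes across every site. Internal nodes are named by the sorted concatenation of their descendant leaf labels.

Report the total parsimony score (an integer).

site 0, node DJ: D={T} ∪ J={C} → {C,T} (+1)
site 0, node CDJ: C={A} ∪ DJ={C,T} → {A,C,T} (+1)
site 0, node EM: E={C} ∩ M={C} → {C} (+0)
site 0, node EMX: EM={C} ∪ X={A} → {A,C} (+1)
site 0, node CDEJMX: CDJ={A,C,T} ∩ EMX={A,C} → {A,C} (+0)
site 1, node DJ: D={T} ∩ J={T} → {T} (+0)
site 1, node CDJ: C={T} ∩ DJ={T} → {T} (+0)
site 1, node EM: E={C} ∪ M={G} → {C,G} (+1)
site 1, node EMX: EM={C,G} ∪ X={A} → {A,C,G} (+1)
site 1, node CDEJMX: CDJ={T} ∪ EMX={A,C,G} → {A,C,G,T} (+1)
site 2, node DJ: D={T} ∪ J={C} → {C,T} (+1)
site 2, node CDJ: C={T} ∩ DJ={C,T} → {T} (+0)
site 2, node EM: E={C} ∪ M={A} → {A,C} (+1)
site 2, node EMX: EM={A,C} ∩ X={A} → {A} (+0)
site 2, node CDEJMX: CDJ={T} ∪ EMX={A} → {A,T} (+1)
site 3, node DJ: D={A} ∪ J={C} → {A,C} (+1)
site 3, node CDJ: C={C} ∩ DJ={A,C} → {C} (+0)
site 3, node EM: E={G} ∩ M={G} → {G} (+0)
site 3, node EMX: EM={G} ∪ X={T} → {G,T} (+1)
site 3, node CDEJMX: CDJ={C} ∪ EMX={G,T} → {C,G,T} (+1)
site 4, node DJ: D={G} ∪ J={C} → {C,G} (+1)
site 4, node CDJ: C={G} ∩ DJ={C,G} → {G} (+0)
site 4, node EM: E={A} ∩ M={A} → {A} (+0)
site 4, node EMX: EM={A} ∪ X={G} → {A,G} (+1)
site 4, node CDEJMX: CDJ={G} ∩ EMX={A,G} → {G} (+0)
site 5, node DJ: D={A} ∪ J={C} → {A,C} (+1)
site 5, node CDJ: C={A} ∩ DJ={A,C} → {A} (+0)
site 5, node EM: E={G} ∪ M={A} → {A,G} (+1)
site 5, node EMX: EM={A,G} ∪ X={C} → {A,C,G} (+1)
site 5, node CDEJMX: CDJ={A} ∩ EMX={A,C,G} → {A} (+0)
site 6, node DJ: D={T} ∪ J={G} → {G,T} (+1)
site 6, node CDJ: C={T} ∩ DJ={G,T} → {T} (+0)
site 6, node EM: E={G} ∪ M={T} → {G,T} (+1)
site 6, node EMX: EM={G,T} ∩ X={T} → {T} (+0)
site 6, node CDEJMX: CDJ={T} ∩ EMX={T} → {T} (+0)
per-site changes: [3, 3, 3, 3, 2, 3, 2]; total = 19

19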